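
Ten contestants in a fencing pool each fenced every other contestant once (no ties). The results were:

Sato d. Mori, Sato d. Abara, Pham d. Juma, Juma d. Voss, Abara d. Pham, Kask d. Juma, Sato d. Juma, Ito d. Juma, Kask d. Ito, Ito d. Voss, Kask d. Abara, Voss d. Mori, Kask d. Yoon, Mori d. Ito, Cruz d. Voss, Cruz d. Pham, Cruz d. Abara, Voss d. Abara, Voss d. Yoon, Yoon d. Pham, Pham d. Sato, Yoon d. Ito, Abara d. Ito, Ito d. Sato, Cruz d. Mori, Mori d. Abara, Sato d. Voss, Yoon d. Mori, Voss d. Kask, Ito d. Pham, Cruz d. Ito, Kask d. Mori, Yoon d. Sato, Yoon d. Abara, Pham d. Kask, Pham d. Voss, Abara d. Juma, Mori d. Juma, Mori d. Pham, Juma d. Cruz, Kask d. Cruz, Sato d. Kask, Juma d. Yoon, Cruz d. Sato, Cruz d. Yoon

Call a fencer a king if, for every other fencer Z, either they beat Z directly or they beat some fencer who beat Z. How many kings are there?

8

Mori reaches everyone (king).
Yoon cannot reach Cruz in two steps.
Ito reaches everyone (king).
Sato reaches everyone (king).
Abara cannot reach Mori in two steps.
Voss reaches everyone (king).
Juma reaches everyone (king).
Pham reaches everyone (king).
Cruz reaches everyone (king).
Kask reaches everyone (king).
Kings: Mori, Ito, Sato, Voss, Juma, Pham, Cruz, Kask — 8.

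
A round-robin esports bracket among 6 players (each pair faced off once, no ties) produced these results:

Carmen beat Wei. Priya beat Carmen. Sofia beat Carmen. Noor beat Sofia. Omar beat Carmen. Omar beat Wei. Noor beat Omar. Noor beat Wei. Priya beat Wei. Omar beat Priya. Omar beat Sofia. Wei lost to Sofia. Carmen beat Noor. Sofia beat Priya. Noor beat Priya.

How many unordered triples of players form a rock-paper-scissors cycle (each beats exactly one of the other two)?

3

Win totals: Priya 2, Wei 0, Omar 4, Sofia 3, Noor 4, Carmen 2.
A player with w wins dominates both others in C(w,2) triples; summing gives 1 + 0 + 6 + 3 + 6 + 1 = 17 transitive triples.
Total triples C(6,3) = 20, so cyclic triples = 20 − 17 = 3.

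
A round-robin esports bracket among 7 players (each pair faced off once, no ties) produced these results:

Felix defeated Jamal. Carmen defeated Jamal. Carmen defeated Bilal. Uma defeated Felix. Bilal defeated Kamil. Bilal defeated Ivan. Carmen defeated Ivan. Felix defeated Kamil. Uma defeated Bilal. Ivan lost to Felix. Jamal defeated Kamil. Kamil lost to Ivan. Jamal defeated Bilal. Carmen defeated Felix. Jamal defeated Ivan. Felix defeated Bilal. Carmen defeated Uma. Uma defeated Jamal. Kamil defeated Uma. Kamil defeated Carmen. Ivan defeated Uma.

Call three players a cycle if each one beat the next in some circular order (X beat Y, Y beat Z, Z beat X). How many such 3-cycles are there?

10

Win totals: Ivan 2, Uma 3, Bilal 2, Kamil 2, Felix 4, Carmen 5, Jamal 3.
A player with w wins dominates both others in C(w,2) triples; summing gives 1 + 3 + 1 + 1 + 6 + 10 + 3 = 25 transitive triples.
Total triples C(7,3) = 35, so cyclic triples = 35 − 25 = 10.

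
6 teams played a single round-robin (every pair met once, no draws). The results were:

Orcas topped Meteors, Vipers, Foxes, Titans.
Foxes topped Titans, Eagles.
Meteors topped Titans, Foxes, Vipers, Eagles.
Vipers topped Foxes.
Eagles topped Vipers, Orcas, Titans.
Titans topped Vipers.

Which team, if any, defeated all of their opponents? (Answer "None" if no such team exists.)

None

Highest win total is Orcas with 4 (out of 5 possible).
Orcas lost to Eagles, so no team went undefeated.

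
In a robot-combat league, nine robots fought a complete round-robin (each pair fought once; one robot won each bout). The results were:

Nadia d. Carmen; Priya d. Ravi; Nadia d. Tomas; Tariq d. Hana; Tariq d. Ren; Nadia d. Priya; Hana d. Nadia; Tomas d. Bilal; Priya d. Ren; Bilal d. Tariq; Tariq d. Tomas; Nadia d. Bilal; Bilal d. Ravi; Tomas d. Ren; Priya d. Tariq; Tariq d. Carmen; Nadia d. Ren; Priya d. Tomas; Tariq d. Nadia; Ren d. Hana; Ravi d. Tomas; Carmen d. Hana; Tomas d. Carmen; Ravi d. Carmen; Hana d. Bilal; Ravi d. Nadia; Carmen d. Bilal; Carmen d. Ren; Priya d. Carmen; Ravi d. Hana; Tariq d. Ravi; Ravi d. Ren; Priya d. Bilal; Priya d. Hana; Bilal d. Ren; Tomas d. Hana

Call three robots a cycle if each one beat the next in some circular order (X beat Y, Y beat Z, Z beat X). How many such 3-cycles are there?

15

Win totals: Ren 1, Ravi 5, Bilal 3, Tomas 4, Hana 2, Carmen 3, Priya 7, Nadia 5, Tariq 6.
A robot with w wins dominates both others in C(w,2) triples; summing gives 0 + 10 + 3 + 6 + 1 + 3 + 21 + 10 + 15 = 69 transitive triples.
Total triples C(9,3) = 84, so cyclic triples = 84 − 69 = 15.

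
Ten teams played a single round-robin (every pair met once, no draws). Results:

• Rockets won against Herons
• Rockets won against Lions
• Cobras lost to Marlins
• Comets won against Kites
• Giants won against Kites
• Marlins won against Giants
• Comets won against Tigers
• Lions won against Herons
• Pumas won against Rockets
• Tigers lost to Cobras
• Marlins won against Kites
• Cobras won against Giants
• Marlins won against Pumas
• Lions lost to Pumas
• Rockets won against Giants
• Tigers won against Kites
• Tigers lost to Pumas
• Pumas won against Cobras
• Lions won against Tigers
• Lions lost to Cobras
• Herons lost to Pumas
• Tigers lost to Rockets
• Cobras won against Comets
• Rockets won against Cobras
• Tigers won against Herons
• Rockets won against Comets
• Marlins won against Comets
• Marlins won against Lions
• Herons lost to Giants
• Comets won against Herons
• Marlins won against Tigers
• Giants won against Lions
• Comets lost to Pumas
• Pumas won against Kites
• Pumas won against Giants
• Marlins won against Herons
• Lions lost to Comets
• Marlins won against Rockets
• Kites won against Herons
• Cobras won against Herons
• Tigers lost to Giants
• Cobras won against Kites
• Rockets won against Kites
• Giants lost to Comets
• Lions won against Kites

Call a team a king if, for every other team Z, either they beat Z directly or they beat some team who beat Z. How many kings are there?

Pumas cannot reach Marlins in two steps.
Cobras cannot reach Pumas, Rockets, Marlins in two steps.
Giants cannot reach Pumas, Cobras, Comets, Rockets, Marlins in two steps.
Comets cannot reach Pumas, Cobras, Rockets, Marlins in two steps.
Herons cannot reach Pumas, Cobras, Giants, Comets, Kites, Rockets, Tigers, Lions, Marlins in two steps.
Kites cannot reach Pumas, Cobras, Giants, Comets, Rockets, Tigers, Lions, Marlins in two steps.
Rockets cannot reach Pumas, Marlins in two steps.
Tigers cannot reach Pumas, Cobras, Giants, Comets, Rockets, Lions, Marlins in two steps.
Lions cannot reach Pumas, Cobras, Giants, Comets, Rockets, Marlins in two steps.
Marlins reaches everyone (king).
Kings: Marlins — 1.

1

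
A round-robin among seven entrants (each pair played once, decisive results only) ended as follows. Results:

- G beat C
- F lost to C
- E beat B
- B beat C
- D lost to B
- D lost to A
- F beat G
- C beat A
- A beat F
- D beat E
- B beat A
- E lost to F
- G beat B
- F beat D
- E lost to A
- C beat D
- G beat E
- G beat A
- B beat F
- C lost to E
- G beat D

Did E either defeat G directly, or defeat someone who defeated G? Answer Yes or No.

E did not beat G directly.
E beat B, C, but each of them lost to G. No two-step path.

No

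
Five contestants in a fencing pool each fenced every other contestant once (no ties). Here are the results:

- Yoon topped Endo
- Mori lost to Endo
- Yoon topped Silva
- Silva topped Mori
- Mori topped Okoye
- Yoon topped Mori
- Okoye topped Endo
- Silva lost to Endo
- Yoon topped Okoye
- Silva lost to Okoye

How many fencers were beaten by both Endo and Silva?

1

Endo beat: Silva, Mori.
Silva beat: Mori.
Both beat: Mori — 1.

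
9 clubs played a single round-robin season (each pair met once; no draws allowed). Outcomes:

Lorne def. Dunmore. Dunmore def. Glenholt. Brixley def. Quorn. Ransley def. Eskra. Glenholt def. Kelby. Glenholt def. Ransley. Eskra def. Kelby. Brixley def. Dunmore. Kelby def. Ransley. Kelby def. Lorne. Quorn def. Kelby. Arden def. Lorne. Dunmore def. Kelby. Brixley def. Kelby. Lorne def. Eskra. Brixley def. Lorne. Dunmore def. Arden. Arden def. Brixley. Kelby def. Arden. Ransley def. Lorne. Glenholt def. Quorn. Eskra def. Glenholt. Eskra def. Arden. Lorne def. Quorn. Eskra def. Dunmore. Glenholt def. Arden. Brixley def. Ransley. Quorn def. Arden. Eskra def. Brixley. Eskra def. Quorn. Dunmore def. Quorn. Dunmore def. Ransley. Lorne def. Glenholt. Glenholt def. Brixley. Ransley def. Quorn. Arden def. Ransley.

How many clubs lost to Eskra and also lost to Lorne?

3

Eskra beat: Glenholt, Brixley, Kelby, Dunmore, Arden, Quorn.
Lorne beat: Glenholt, Dunmore, Eskra, Quorn.
Both beat: Glenholt, Dunmore, Quorn — 3.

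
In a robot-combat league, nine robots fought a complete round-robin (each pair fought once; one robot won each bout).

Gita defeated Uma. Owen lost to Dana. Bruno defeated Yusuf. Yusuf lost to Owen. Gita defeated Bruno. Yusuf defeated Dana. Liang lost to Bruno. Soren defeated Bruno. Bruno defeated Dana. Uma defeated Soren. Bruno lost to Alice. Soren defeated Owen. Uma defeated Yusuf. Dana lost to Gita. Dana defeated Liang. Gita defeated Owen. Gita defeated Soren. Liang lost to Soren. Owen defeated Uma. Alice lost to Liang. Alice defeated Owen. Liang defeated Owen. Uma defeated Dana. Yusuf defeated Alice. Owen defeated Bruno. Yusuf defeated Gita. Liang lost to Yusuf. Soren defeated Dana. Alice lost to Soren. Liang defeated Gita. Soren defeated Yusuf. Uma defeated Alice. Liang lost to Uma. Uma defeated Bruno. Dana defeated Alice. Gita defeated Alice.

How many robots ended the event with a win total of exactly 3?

Win totals: Gita 6, Alice 2, Yusuf 4, Dana 3, Owen 3, Soren 6, Bruno 3, Uma 6, Liang 3.
Exactly 3: Dana, Owen, Bruno, Liang — 4 robots.

4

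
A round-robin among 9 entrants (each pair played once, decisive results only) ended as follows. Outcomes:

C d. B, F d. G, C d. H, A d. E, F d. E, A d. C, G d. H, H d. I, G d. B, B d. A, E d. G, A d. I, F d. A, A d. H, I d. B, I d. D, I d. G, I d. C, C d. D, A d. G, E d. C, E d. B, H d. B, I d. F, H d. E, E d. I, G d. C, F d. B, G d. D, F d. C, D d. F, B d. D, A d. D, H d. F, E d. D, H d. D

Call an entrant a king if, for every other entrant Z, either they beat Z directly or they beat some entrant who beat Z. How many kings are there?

7

A reaches everyone (king).
B reaches everyone (king).
C cannot reach G in two steps.
D cannot reach H, I in two steps.
E reaches everyone (king).
F reaches everyone (king).
G reaches everyone (king).
H reaches everyone (king).
I reaches everyone (king).
Kings: A, B, E, F, G, H, I — 7.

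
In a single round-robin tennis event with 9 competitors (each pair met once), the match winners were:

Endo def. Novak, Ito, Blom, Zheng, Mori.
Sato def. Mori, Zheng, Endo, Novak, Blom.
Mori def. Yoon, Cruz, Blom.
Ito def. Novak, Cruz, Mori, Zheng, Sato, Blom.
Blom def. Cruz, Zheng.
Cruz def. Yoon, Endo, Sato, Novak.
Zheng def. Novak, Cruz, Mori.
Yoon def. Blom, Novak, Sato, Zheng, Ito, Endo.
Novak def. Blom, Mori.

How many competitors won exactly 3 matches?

2

Win totals: Sato 5, Yoon 6, Zheng 3, Novak 2, Endo 5, Ito 6, Cruz 4, Blom 2, Mori 3.
Exactly 3: Zheng, Mori — 2 competitors.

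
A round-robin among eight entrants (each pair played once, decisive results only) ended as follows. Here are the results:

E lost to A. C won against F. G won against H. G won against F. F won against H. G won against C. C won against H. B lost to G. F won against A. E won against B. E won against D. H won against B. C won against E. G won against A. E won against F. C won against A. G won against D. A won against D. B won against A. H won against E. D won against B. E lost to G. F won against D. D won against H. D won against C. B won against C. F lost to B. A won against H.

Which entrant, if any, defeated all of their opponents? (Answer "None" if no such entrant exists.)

G

G has 7 wins out of 7 opponents — a perfect record.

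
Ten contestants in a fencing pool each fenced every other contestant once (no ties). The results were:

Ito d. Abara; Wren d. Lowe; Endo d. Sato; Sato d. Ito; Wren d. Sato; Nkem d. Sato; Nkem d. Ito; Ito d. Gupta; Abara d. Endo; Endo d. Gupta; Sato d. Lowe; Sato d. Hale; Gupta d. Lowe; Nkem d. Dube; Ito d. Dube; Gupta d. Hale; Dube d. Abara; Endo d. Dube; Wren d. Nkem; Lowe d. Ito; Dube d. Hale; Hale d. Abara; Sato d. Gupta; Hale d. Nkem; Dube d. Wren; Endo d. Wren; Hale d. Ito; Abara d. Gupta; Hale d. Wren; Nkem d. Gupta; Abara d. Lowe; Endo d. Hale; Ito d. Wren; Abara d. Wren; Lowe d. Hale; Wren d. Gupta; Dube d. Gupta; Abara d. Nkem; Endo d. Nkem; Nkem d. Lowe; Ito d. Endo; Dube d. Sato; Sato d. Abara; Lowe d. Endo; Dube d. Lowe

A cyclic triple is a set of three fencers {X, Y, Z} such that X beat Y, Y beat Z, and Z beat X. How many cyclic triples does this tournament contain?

34

Win totals: Nkem 5, Gupta 2, Wren 4, Hale 4, Sato 5, Dube 6, Lowe 3, Abara 5, Ito 5, Endo 6.
A fencer with w wins dominates both others in C(w,2) triples; summing gives 10 + 1 + 6 + 6 + 10 + 15 + 3 + 10 + 10 + 15 = 86 transitive triples.
Total triples C(10,3) = 120, so cyclic triples = 120 − 86 = 34.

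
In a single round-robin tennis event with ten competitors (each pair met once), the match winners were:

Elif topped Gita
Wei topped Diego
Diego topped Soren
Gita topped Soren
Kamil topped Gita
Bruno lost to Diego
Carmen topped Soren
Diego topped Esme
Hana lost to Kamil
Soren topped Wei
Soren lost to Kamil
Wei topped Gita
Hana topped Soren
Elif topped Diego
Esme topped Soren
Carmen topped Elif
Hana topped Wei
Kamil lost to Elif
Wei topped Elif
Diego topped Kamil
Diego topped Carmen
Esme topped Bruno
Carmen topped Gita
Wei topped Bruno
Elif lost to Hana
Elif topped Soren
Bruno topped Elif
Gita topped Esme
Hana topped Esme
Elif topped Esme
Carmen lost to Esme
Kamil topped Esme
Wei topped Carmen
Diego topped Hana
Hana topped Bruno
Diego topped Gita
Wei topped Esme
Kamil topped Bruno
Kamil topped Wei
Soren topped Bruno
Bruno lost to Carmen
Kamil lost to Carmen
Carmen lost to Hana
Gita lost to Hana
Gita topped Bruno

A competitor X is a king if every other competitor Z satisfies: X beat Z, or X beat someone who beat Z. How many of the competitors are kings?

Gita cannot reach Hana, Kamil, Diego in two steps.
Soren cannot reach Hana, Kamil in two steps.
Esme cannot reach Hana, Diego in two steps.
Wei reaches everyone (king).
Carmen reaches everyone (king).
Hana reaches everyone (king).
Elif reaches everyone (king).
Kamil reaches everyone (king).
Bruno cannot reach Wei, Carmen, Hana in two steps.
Diego reaches everyone (king).
Kings: Wei, Carmen, Hana, Elif, Kamil, Diego — 6.

6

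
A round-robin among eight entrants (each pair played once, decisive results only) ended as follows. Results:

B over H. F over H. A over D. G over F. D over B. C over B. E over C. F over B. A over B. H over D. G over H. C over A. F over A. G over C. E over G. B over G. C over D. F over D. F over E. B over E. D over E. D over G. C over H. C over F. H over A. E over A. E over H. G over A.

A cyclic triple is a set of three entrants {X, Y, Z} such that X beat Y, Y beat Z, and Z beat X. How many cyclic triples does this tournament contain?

Win totals: A 2, B 3, C 5, D 3, E 4, F 5, G 4, H 2.
An entrant with w wins dominates both others in C(w,2) triples; summing gives 1 + 3 + 10 + 3 + 6 + 10 + 6 + 1 = 40 transitive triples.
Total triples C(8,3) = 56, so cyclic triples = 56 − 40 = 16.

16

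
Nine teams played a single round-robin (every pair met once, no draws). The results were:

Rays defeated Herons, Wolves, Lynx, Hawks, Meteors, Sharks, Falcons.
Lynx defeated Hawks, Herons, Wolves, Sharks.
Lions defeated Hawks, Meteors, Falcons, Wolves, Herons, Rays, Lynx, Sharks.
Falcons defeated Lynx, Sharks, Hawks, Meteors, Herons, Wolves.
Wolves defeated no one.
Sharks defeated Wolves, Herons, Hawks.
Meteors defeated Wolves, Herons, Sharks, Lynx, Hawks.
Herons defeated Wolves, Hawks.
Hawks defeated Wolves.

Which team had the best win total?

Lions

Win totals: Falcons 6, Hawks 1, Meteors 5, Rays 7, Sharks 3, Lions 8, Wolves 0, Lynx 4, Herons 2.
Lions leads with 8 wins (next highest: 7).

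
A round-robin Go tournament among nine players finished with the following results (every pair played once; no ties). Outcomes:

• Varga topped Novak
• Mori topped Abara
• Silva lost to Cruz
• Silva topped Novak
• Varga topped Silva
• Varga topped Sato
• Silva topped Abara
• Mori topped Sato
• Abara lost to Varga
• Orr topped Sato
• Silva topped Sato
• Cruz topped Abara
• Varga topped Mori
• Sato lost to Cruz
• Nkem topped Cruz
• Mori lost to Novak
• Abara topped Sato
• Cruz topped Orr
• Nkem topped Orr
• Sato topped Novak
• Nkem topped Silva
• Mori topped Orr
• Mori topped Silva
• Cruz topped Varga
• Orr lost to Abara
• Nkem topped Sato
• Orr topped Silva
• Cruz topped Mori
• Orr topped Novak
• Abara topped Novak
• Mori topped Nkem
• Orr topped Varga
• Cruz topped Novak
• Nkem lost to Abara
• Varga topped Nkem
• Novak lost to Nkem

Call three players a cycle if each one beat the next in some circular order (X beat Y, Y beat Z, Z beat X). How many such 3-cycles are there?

Win totals: Abara 4, Varga 6, Nkem 5, Cruz 7, Novak 1, Mori 5, Sato 1, Orr 4, Silva 3.
A player with w wins dominates both others in C(w,2) triples; summing gives 6 + 15 + 10 + 21 + 0 + 10 + 0 + 6 + 3 = 71 transitive triples.
Total triples C(9,3) = 84, so cyclic triples = 84 − 71 = 13.

13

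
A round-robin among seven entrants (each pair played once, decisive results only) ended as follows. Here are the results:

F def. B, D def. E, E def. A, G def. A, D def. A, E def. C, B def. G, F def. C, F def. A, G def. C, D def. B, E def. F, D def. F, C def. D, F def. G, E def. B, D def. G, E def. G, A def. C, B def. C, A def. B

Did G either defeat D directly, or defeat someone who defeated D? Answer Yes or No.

G did not beat D directly.
G beat A, C. Of those, C beat D.

Yes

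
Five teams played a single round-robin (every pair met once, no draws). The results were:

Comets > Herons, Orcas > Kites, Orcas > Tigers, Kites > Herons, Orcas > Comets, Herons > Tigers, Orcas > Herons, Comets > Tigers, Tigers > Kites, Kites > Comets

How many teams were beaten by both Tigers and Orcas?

Tigers beat: Kites.
Orcas beat: Kites, Herons, Tigers, Comets.
Both beat: Kites — 1.

1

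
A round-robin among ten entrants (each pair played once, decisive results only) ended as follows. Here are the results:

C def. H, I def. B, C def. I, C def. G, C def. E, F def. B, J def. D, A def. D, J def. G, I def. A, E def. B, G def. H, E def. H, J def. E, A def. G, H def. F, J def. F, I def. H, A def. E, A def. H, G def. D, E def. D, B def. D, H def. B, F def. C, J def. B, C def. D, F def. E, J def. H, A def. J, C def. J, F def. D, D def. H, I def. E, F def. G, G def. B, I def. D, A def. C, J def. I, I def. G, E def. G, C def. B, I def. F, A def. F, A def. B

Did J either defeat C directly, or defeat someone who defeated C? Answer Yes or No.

J did not beat C directly.
J beat B, D, E, F, G, H, I. Of those, F beat C.

Yes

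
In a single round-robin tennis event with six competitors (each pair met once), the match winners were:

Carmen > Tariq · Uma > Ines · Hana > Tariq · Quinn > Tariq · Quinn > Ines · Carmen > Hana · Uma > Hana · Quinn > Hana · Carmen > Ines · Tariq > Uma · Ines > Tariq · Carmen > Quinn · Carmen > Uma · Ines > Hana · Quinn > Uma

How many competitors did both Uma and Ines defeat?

1

Uma beat: Hana, Ines.
Ines beat: Hana, Tariq.
Both beat: Hana — 1.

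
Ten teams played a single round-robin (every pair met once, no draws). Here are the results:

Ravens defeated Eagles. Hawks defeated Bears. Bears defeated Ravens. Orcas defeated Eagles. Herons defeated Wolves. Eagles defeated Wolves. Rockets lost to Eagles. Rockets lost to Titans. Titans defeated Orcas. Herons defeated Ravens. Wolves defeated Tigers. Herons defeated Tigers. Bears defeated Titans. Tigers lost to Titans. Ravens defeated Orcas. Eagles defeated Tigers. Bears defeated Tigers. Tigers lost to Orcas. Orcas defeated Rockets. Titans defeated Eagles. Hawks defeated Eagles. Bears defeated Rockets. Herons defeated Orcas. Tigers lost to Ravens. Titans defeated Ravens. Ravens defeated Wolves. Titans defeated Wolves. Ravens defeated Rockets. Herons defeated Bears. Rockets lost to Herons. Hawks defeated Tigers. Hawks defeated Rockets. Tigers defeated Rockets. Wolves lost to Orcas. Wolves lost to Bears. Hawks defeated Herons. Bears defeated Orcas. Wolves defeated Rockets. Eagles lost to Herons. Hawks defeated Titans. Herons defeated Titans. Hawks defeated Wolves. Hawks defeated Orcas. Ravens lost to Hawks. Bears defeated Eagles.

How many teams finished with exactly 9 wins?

1

Win totals: Tigers 1, Bears 7, Titans 6, Orcas 4, Rockets 0, Wolves 2, Hawks 9, Eagles 3, Herons 8, Ravens 5.
Exactly 9: Hawks — 1 team.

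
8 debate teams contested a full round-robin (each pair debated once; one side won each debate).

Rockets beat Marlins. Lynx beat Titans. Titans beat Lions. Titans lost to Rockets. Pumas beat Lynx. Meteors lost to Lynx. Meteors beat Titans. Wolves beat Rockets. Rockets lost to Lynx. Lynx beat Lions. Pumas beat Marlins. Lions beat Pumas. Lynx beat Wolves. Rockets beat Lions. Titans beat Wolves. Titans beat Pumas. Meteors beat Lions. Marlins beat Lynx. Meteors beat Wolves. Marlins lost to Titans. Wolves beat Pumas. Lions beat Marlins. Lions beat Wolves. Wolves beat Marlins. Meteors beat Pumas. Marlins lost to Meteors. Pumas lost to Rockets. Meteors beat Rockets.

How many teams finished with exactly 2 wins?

1

Win totals: Lions 3, Wolves 3, Rockets 4, Lynx 5, Marlins 1, Meteors 6, Pumas 2, Titans 4.
Exactly 2: Pumas — 1 team.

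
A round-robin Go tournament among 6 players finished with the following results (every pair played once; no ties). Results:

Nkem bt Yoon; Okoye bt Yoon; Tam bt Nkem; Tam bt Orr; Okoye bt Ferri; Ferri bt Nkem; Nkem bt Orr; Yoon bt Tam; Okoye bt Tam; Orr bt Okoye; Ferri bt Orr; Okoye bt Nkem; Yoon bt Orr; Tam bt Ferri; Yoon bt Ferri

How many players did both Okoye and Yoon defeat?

2

Okoye beat: Tam, Nkem, Ferri, Yoon.
Yoon beat: Tam, Orr, Ferri.
Both beat: Tam, Ferri — 2.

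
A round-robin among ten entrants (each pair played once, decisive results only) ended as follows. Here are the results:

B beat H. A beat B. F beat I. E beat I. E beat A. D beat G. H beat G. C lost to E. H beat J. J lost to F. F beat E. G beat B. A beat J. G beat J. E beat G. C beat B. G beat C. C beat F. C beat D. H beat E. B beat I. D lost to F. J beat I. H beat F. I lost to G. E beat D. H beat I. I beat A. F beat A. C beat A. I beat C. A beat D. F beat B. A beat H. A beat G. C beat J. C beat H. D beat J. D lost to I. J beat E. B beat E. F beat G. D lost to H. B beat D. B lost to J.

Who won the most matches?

Win totals: A 5, B 4, C 6, D 2, E 5, F 7, G 4, H 6, I 3, J 3.
F leads with 7 wins (next highest: 6).

F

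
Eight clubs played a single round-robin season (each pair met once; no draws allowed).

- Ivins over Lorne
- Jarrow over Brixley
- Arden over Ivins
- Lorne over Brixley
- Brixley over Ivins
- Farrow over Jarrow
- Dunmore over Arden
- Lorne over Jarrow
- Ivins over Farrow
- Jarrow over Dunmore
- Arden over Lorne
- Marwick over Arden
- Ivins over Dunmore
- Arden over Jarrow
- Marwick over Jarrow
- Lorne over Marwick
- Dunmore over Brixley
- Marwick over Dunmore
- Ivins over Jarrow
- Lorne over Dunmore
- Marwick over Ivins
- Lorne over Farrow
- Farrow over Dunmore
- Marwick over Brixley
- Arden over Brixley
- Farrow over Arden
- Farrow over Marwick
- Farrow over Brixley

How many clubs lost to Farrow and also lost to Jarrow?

Farrow beat: Brixley, Arden, Marwick, Dunmore, Jarrow.
Jarrow beat: Brixley, Dunmore.
Both beat: Brixley, Dunmore — 2.

2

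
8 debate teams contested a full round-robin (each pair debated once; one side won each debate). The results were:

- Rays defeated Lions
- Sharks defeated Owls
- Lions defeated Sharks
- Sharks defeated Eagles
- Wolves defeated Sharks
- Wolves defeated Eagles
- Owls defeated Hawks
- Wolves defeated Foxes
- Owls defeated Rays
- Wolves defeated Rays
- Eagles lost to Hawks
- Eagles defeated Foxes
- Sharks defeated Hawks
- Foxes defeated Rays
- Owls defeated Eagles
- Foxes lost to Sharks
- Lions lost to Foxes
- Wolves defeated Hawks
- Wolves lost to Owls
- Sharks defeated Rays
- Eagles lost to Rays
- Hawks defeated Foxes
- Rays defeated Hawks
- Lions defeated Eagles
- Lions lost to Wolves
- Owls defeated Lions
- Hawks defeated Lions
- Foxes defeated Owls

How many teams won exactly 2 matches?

1

Win totals: Foxes 3, Hawks 3, Eagles 1, Sharks 5, Wolves 6, Owls 5, Rays 3, Lions 2.
Exactly 2: Lions — 1 team.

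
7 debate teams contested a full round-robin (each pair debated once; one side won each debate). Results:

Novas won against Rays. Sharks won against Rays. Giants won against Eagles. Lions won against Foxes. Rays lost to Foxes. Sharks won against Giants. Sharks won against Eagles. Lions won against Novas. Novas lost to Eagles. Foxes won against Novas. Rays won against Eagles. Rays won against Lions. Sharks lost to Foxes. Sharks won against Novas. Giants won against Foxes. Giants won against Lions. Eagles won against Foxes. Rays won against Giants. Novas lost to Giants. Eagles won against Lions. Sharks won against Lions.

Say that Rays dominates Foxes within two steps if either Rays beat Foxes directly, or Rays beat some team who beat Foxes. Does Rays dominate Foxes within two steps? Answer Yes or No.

Rays did not beat Foxes directly.
Rays beat Lions, Giants, Eagles. Of those, Lions beat Foxes.

Yes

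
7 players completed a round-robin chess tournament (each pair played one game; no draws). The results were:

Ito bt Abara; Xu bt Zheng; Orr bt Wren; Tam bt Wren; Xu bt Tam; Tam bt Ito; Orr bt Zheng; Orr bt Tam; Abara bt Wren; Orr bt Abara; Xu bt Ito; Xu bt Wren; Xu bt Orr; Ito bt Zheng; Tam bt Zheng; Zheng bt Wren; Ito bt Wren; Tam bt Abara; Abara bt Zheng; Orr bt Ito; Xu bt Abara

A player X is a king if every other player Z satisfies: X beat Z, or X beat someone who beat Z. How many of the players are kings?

Zheng cannot reach Tam, Abara, Ito, Orr, Xu in two steps.
Tam cannot reach Orr, Xu in two steps.
Abara cannot reach Tam, Ito, Orr, Xu in two steps.
Ito cannot reach Tam, Orr, Xu in two steps.
Orr cannot reach Xu in two steps.
Xu reaches everyone (king).
Wren cannot reach Zheng, Tam, Abara, Ito, Orr, Xu in two steps.
Kings: Xu — 1.

1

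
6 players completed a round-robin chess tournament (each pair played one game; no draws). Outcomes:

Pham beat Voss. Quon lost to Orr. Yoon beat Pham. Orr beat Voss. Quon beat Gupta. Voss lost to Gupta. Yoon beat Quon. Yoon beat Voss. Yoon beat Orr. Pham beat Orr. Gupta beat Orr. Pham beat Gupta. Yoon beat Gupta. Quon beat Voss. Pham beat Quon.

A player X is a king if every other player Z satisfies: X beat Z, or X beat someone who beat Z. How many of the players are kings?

Pham cannot reach Yoon in two steps.
Gupta cannot reach Pham, Yoon in two steps.
Yoon reaches everyone (king).
Orr cannot reach Pham, Yoon in two steps.
Voss cannot reach Pham, Gupta, Yoon, Orr, Quon in two steps.
Quon cannot reach Pham, Yoon in two steps.
Kings: Yoon — 1.

1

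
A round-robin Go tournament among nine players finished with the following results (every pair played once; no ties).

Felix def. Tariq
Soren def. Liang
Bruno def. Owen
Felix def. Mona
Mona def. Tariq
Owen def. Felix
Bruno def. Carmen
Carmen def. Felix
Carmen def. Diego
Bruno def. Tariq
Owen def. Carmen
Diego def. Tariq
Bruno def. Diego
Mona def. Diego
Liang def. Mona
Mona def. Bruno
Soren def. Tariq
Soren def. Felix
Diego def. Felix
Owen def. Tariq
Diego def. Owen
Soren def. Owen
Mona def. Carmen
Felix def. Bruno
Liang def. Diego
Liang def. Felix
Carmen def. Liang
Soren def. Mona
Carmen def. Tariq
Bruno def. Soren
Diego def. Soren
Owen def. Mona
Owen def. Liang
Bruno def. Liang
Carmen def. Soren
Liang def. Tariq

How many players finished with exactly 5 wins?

Win totals: Mona 4, Soren 5, Diego 4, Bruno 6, Tariq 0, Carmen 5, Owen 5, Felix 3, Liang 4.
Exactly 5: Soren, Carmen, Owen — 3 players.

3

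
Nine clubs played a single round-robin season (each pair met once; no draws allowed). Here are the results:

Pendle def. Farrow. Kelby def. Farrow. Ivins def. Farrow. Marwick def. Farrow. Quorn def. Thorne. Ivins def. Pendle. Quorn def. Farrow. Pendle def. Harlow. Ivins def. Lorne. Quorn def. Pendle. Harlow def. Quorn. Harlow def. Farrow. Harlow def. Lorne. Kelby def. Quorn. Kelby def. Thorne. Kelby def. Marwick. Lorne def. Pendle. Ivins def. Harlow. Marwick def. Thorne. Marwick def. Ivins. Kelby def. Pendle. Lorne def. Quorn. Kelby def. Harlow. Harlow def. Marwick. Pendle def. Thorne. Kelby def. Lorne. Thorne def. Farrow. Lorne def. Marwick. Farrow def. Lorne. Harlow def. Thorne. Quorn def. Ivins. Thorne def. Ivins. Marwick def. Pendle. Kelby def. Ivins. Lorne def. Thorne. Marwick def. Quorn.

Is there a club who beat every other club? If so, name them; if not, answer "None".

Kelby has 8 wins out of 8 opponents — a perfect record.

Kelby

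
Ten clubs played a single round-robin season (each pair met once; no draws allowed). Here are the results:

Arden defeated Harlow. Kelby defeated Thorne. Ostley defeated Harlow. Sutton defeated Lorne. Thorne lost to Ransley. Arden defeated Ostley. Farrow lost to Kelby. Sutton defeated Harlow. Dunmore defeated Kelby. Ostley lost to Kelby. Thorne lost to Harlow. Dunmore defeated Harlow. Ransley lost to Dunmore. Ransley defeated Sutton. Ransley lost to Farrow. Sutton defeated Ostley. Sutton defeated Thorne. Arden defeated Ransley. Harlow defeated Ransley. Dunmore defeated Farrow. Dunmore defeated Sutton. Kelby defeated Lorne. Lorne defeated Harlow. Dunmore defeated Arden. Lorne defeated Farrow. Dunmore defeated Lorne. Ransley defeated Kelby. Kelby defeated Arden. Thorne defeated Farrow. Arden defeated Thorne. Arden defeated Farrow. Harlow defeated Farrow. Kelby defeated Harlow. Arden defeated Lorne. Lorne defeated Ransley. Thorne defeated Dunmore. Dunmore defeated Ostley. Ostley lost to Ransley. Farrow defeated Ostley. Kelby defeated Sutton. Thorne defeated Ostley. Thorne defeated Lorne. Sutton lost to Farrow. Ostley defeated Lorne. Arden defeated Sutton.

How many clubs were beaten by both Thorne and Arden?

3

Thorne beat: Ostley, Dunmore, Farrow, Lorne.
Arden beat: Thorne, Ostley, Ransley, Farrow, Lorne, Sutton, Harlow.
Both beat: Ostley, Farrow, Lorne — 3.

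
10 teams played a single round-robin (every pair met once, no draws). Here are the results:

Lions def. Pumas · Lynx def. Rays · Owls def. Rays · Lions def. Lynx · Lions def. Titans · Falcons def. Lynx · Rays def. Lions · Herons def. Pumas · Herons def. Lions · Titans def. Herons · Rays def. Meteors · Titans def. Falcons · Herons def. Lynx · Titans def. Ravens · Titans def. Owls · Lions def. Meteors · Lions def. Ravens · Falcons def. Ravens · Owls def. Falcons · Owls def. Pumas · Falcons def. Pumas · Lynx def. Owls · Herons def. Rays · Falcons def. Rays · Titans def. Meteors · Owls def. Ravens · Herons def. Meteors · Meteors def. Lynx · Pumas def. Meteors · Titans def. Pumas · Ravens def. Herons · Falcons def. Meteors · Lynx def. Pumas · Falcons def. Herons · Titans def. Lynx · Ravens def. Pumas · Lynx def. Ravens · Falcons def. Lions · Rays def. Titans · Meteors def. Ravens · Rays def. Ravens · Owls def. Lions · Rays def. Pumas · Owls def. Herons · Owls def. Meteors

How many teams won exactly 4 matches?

Win totals: Titans 7, Rays 5, Pumas 1, Owls 7, Lions 5, Meteors 2, Falcons 7, Lynx 4, Ravens 2, Herons 5.
Exactly 4: Lynx — 1 team.

1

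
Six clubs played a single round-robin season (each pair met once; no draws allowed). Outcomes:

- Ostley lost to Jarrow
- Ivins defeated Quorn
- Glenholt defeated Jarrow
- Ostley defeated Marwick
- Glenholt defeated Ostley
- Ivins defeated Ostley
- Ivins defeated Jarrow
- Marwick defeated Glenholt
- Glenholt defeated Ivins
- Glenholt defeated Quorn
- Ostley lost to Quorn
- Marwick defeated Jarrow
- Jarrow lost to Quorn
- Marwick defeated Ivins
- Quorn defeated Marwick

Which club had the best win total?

Glenholt

Win totals: Ostley 1, Quorn 3, Jarrow 1, Glenholt 4, Marwick 3, Ivins 3.
Glenholt leads with 4 wins (next highest: 3).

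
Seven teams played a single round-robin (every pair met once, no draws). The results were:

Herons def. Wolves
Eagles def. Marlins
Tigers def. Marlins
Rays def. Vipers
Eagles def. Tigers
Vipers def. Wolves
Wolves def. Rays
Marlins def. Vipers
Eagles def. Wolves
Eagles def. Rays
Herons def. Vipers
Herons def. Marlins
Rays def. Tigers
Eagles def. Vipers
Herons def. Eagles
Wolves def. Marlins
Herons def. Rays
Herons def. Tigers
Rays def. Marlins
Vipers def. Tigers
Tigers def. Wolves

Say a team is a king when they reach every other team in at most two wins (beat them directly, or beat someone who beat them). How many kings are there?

Vipers cannot reach Eagles, Herons in two steps.
Wolves cannot reach Eagles, Herons in two steps.
Marlins cannot reach Eagles, Rays, Herons in two steps.
Eagles cannot reach Herons in two steps.
Tigers cannot reach Eagles, Herons in two steps.
Rays cannot reach Eagles, Herons in two steps.
Herons reaches everyone (king).
Kings: Herons — 1.

1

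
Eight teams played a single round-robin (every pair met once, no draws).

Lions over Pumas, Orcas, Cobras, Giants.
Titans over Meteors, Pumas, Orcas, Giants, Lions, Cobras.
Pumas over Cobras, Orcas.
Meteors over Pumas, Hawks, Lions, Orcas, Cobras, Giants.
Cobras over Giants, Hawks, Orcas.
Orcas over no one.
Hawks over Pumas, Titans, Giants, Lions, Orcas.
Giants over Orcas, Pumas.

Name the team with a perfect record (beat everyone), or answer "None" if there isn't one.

Highest win total is Titans with 6 (out of 7 possible).
Titans lost to Hawks, so no team went undefeated.

None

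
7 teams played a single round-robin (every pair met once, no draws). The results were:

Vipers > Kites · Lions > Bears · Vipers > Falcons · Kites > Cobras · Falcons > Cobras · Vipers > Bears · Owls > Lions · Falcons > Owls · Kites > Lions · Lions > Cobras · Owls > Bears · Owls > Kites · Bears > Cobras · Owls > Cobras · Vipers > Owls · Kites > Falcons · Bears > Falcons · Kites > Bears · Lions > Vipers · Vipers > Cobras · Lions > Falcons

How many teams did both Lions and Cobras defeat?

Lions beat: Bears, Cobras, Falcons, Vipers.
Cobras beat: no one.
No one was beaten by both.

0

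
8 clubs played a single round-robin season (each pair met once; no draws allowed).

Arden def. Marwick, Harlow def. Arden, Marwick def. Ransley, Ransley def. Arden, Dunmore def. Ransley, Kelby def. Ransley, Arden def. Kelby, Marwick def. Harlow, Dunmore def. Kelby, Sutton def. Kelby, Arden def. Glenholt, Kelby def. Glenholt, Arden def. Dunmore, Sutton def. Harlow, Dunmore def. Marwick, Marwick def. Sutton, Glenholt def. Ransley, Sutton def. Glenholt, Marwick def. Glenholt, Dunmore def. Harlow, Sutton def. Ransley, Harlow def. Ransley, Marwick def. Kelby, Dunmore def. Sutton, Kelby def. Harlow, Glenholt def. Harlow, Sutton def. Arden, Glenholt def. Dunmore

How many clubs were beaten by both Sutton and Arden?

2

Sutton beat: Glenholt, Ransley, Harlow, Kelby, Arden.
Arden beat: Glenholt, Marwick, Kelby, Dunmore.
Both beat: Glenholt, Kelby — 2.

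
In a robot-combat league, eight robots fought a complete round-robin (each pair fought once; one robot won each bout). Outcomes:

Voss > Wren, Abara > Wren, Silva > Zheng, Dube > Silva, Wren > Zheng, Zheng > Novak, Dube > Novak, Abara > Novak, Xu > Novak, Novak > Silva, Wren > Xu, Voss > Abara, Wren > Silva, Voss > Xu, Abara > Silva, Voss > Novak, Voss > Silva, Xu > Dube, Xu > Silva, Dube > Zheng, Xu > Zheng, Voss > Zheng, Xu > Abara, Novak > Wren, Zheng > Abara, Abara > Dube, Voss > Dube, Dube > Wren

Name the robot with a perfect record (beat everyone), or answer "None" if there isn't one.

Voss

Voss has 7 wins out of 7 opponents — a perfect record.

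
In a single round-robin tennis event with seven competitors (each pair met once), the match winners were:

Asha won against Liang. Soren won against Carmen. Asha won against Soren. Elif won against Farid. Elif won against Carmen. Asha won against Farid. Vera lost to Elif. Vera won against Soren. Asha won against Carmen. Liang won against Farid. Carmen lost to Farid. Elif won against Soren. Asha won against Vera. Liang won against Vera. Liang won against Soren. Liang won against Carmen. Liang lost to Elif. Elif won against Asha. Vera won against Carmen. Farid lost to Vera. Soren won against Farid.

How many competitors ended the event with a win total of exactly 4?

1

Win totals: Elif 6, Vera 3, Asha 5, Soren 2, Liang 4, Carmen 0, Farid 1.
Exactly 4: Liang — 1 competitor.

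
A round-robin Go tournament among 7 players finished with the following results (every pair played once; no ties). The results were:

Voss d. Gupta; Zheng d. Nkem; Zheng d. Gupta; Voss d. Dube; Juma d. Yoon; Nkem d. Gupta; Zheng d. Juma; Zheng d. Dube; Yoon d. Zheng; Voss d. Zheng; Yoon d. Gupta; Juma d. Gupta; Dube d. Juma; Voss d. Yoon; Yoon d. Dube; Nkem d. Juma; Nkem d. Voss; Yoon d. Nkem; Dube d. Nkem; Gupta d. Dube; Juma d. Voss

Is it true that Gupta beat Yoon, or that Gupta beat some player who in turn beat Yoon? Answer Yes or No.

No

Gupta did not beat Yoon directly.
Gupta beat Dube, but each of them lost to Yoon. No two-step path.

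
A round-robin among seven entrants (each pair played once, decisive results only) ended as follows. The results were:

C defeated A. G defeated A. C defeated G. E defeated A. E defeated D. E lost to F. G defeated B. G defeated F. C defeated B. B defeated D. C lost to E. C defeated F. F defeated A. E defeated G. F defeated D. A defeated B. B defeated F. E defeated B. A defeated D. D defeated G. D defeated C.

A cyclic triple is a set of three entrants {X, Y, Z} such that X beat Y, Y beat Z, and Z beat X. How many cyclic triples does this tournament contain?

10

Win totals: A 2, B 2, C 4, D 2, E 5, F 3, G 3.
An entrant with w wins dominates both others in C(w,2) triples; summing gives 1 + 1 + 6 + 1 + 10 + 3 + 3 = 25 transitive triples.
Total triples C(7,3) = 35, so cyclic triples = 35 − 25 = 10.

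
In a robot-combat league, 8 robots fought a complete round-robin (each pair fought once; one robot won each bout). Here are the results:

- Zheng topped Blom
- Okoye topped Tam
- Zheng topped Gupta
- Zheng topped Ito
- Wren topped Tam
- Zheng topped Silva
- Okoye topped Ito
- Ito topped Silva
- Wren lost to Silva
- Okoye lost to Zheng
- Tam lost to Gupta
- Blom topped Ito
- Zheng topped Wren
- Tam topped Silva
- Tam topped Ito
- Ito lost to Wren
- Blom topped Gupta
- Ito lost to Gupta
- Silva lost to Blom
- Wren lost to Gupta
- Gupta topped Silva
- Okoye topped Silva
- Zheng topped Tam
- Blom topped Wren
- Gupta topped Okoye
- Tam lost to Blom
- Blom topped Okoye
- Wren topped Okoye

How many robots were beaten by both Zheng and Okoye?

Zheng beat: Tam, Gupta, Wren, Ito, Okoye, Blom, Silva.
Okoye beat: Tam, Ito, Silva.
Both beat: Tam, Ito, Silva — 3.

3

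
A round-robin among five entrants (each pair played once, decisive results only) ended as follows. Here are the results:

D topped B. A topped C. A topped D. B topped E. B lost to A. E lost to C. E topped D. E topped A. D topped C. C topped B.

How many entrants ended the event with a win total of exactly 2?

3

Win totals: A 3, B 1, C 2, D 2, E 2.
Exactly 2: C, D, E — 3 entrants.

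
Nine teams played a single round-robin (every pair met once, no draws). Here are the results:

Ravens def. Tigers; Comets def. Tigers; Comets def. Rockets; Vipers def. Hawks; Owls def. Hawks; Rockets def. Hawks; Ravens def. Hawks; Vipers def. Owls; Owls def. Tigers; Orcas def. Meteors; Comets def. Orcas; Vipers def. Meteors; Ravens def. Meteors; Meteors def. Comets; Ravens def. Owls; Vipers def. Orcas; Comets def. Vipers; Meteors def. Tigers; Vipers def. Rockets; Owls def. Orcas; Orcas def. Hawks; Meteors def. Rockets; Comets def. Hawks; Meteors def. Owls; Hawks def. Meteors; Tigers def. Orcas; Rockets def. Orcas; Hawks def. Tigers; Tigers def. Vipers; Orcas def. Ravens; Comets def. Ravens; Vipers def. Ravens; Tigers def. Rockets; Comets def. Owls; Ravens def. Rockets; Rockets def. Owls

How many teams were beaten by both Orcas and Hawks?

Orcas beat: Hawks, Ravens, Meteors.
Hawks beat: Tigers, Meteors.
Both beat: Meteors — 1.

1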